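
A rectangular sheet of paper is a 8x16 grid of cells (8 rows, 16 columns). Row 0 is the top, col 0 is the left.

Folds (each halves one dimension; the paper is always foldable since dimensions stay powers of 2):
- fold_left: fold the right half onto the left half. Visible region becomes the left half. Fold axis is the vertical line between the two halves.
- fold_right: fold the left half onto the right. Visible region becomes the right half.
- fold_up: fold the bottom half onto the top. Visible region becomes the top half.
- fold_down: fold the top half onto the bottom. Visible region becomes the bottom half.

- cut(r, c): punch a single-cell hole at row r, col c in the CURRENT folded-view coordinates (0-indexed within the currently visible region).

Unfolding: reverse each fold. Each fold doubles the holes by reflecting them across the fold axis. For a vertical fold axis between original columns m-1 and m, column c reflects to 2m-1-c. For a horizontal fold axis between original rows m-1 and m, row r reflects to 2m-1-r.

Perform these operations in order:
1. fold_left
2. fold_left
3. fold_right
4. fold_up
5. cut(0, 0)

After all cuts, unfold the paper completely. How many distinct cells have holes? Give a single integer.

Answer: 16

Derivation:
Op 1 fold_left: fold axis v@8; visible region now rows[0,8) x cols[0,8) = 8x8
Op 2 fold_left: fold axis v@4; visible region now rows[0,8) x cols[0,4) = 8x4
Op 3 fold_right: fold axis v@2; visible region now rows[0,8) x cols[2,4) = 8x2
Op 4 fold_up: fold axis h@4; visible region now rows[0,4) x cols[2,4) = 4x2
Op 5 cut(0, 0): punch at orig (0,2); cuts so far [(0, 2)]; region rows[0,4) x cols[2,4) = 4x2
Unfold 1 (reflect across h@4): 2 holes -> [(0, 2), (7, 2)]
Unfold 2 (reflect across v@2): 4 holes -> [(0, 1), (0, 2), (7, 1), (7, 2)]
Unfold 3 (reflect across v@4): 8 holes -> [(0, 1), (0, 2), (0, 5), (0, 6), (7, 1), (7, 2), (7, 5), (7, 6)]
Unfold 4 (reflect across v@8): 16 holes -> [(0, 1), (0, 2), (0, 5), (0, 6), (0, 9), (0, 10), (0, 13), (0, 14), (7, 1), (7, 2), (7, 5), (7, 6), (7, 9), (7, 10), (7, 13), (7, 14)]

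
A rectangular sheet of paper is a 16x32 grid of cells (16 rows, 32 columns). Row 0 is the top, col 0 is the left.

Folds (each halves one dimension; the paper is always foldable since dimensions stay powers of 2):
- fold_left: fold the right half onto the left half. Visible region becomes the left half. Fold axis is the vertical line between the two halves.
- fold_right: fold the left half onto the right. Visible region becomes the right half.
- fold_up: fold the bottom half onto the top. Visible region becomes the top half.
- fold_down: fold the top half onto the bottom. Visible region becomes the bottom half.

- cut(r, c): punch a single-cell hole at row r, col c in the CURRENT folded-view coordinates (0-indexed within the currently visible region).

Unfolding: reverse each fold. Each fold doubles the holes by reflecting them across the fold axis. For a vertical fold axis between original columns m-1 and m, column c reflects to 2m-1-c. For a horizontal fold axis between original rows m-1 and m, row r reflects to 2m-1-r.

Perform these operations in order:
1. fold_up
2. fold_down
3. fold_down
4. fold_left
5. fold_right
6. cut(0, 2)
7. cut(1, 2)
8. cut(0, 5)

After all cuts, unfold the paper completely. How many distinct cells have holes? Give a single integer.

Op 1 fold_up: fold axis h@8; visible region now rows[0,8) x cols[0,32) = 8x32
Op 2 fold_down: fold axis h@4; visible region now rows[4,8) x cols[0,32) = 4x32
Op 3 fold_down: fold axis h@6; visible region now rows[6,8) x cols[0,32) = 2x32
Op 4 fold_left: fold axis v@16; visible region now rows[6,8) x cols[0,16) = 2x16
Op 5 fold_right: fold axis v@8; visible region now rows[6,8) x cols[8,16) = 2x8
Op 6 cut(0, 2): punch at orig (6,10); cuts so far [(6, 10)]; region rows[6,8) x cols[8,16) = 2x8
Op 7 cut(1, 2): punch at orig (7,10); cuts so far [(6, 10), (7, 10)]; region rows[6,8) x cols[8,16) = 2x8
Op 8 cut(0, 5): punch at orig (6,13); cuts so far [(6, 10), (6, 13), (7, 10)]; region rows[6,8) x cols[8,16) = 2x8
Unfold 1 (reflect across v@8): 6 holes -> [(6, 2), (6, 5), (6, 10), (6, 13), (7, 5), (7, 10)]
Unfold 2 (reflect across v@16): 12 holes -> [(6, 2), (6, 5), (6, 10), (6, 13), (6, 18), (6, 21), (6, 26), (6, 29), (7, 5), (7, 10), (7, 21), (7, 26)]
Unfold 3 (reflect across h@6): 24 holes -> [(4, 5), (4, 10), (4, 21), (4, 26), (5, 2), (5, 5), (5, 10), (5, 13), (5, 18), (5, 21), (5, 26), (5, 29), (6, 2), (6, 5), (6, 10), (6, 13), (6, 18), (6, 21), (6, 26), (6, 29), (7, 5), (7, 10), (7, 21), (7, 26)]
Unfold 4 (reflect across h@4): 48 holes -> [(0, 5), (0, 10), (0, 21), (0, 26), (1, 2), (1, 5), (1, 10), (1, 13), (1, 18), (1, 21), (1, 26), (1, 29), (2, 2), (2, 5), (2, 10), (2, 13), (2, 18), (2, 21), (2, 26), (2, 29), (3, 5), (3, 10), (3, 21), (3, 26), (4, 5), (4, 10), (4, 21), (4, 26), (5, 2), (5, 5), (5, 10), (5, 13), (5, 18), (5, 21), (5, 26), (5, 29), (6, 2), (6, 5), (6, 10), (6, 13), (6, 18), (6, 21), (6, 26), (6, 29), (7, 5), (7, 10), (7, 21), (7, 26)]
Unfold 5 (reflect across h@8): 96 holes -> [(0, 5), (0, 10), (0, 21), (0, 26), (1, 2), (1, 5), (1, 10), (1, 13), (1, 18), (1, 21), (1, 26), (1, 29), (2, 2), (2, 5), (2, 10), (2, 13), (2, 18), (2, 21), (2, 26), (2, 29), (3, 5), (3, 10), (3, 21), (3, 26), (4, 5), (4, 10), (4, 21), (4, 26), (5, 2), (5, 5), (5, 10), (5, 13), (5, 18), (5, 21), (5, 26), (5, 29), (6, 2), (6, 5), (6, 10), (6, 13), (6, 18), (6, 21), (6, 26), (6, 29), (7, 5), (7, 10), (7, 21), (7, 26), (8, 5), (8, 10), (8, 21), (8, 26), (9, 2), (9, 5), (9, 10), (9, 13), (9, 18), (9, 21), (9, 26), (9, 29), (10, 2), (10, 5), (10, 10), (10, 13), (10, 18), (10, 21), (10, 26), (10, 29), (11, 5), (11, 10), (11, 21), (11, 26), (12, 5), (12, 10), (12, 21), (12, 26), (13, 2), (13, 5), (13, 10), (13, 13), (13, 18), (13, 21), (13, 26), (13, 29), (14, 2), (14, 5), (14, 10), (14, 13), (14, 18), (14, 21), (14, 26), (14, 29), (15, 5), (15, 10), (15, 21), (15, 26)]

Answer: 96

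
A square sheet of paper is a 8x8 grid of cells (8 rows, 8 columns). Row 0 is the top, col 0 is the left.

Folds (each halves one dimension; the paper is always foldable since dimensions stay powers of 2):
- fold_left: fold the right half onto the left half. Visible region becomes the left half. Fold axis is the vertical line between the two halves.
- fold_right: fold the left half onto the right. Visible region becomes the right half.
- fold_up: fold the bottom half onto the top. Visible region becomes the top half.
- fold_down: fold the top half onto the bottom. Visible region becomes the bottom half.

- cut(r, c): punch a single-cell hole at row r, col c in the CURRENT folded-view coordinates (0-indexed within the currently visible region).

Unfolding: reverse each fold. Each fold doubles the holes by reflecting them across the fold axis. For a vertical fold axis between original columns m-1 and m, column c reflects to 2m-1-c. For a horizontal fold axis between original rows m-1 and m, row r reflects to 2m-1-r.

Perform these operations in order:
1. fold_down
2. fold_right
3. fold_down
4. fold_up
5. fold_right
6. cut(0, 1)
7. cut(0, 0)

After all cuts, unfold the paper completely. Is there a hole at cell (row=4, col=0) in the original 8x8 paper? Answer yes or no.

Op 1 fold_down: fold axis h@4; visible region now rows[4,8) x cols[0,8) = 4x8
Op 2 fold_right: fold axis v@4; visible region now rows[4,8) x cols[4,8) = 4x4
Op 3 fold_down: fold axis h@6; visible region now rows[6,8) x cols[4,8) = 2x4
Op 4 fold_up: fold axis h@7; visible region now rows[6,7) x cols[4,8) = 1x4
Op 5 fold_right: fold axis v@6; visible region now rows[6,7) x cols[6,8) = 1x2
Op 6 cut(0, 1): punch at orig (6,7); cuts so far [(6, 7)]; region rows[6,7) x cols[6,8) = 1x2
Op 7 cut(0, 0): punch at orig (6,6); cuts so far [(6, 6), (6, 7)]; region rows[6,7) x cols[6,8) = 1x2
Unfold 1 (reflect across v@6): 4 holes -> [(6, 4), (6, 5), (6, 6), (6, 7)]
Unfold 2 (reflect across h@7): 8 holes -> [(6, 4), (6, 5), (6, 6), (6, 7), (7, 4), (7, 5), (7, 6), (7, 7)]
Unfold 3 (reflect across h@6): 16 holes -> [(4, 4), (4, 5), (4, 6), (4, 7), (5, 4), (5, 5), (5, 6), (5, 7), (6, 4), (6, 5), (6, 6), (6, 7), (7, 4), (7, 5), (7, 6), (7, 7)]
Unfold 4 (reflect across v@4): 32 holes -> [(4, 0), (4, 1), (4, 2), (4, 3), (4, 4), (4, 5), (4, 6), (4, 7), (5, 0), (5, 1), (5, 2), (5, 3), (5, 4), (5, 5), (5, 6), (5, 7), (6, 0), (6, 1), (6, 2), (6, 3), (6, 4), (6, 5), (6, 6), (6, 7), (7, 0), (7, 1), (7, 2), (7, 3), (7, 4), (7, 5), (7, 6), (7, 7)]
Unfold 5 (reflect across h@4): 64 holes -> [(0, 0), (0, 1), (0, 2), (0, 3), (0, 4), (0, 5), (0, 6), (0, 7), (1, 0), (1, 1), (1, 2), (1, 3), (1, 4), (1, 5), (1, 6), (1, 7), (2, 0), (2, 1), (2, 2), (2, 3), (2, 4), (2, 5), (2, 6), (2, 7), (3, 0), (3, 1), (3, 2), (3, 3), (3, 4), (3, 5), (3, 6), (3, 7), (4, 0), (4, 1), (4, 2), (4, 3), (4, 4), (4, 5), (4, 6), (4, 7), (5, 0), (5, 1), (5, 2), (5, 3), (5, 4), (5, 5), (5, 6), (5, 7), (6, 0), (6, 1), (6, 2), (6, 3), (6, 4), (6, 5), (6, 6), (6, 7), (7, 0), (7, 1), (7, 2), (7, 3), (7, 4), (7, 5), (7, 6), (7, 7)]
Holes: [(0, 0), (0, 1), (0, 2), (0, 3), (0, 4), (0, 5), (0, 6), (0, 7), (1, 0), (1, 1), (1, 2), (1, 3), (1, 4), (1, 5), (1, 6), (1, 7), (2, 0), (2, 1), (2, 2), (2, 3), (2, 4), (2, 5), (2, 6), (2, 7), (3, 0), (3, 1), (3, 2), (3, 3), (3, 4), (3, 5), (3, 6), (3, 7), (4, 0), (4, 1), (4, 2), (4, 3), (4, 4), (4, 5), (4, 6), (4, 7), (5, 0), (5, 1), (5, 2), (5, 3), (5, 4), (5, 5), (5, 6), (5, 7), (6, 0), (6, 1), (6, 2), (6, 3), (6, 4), (6, 5), (6, 6), (6, 7), (7, 0), (7, 1), (7, 2), (7, 3), (7, 4), (7, 5), (7, 6), (7, 7)]

Answer: yes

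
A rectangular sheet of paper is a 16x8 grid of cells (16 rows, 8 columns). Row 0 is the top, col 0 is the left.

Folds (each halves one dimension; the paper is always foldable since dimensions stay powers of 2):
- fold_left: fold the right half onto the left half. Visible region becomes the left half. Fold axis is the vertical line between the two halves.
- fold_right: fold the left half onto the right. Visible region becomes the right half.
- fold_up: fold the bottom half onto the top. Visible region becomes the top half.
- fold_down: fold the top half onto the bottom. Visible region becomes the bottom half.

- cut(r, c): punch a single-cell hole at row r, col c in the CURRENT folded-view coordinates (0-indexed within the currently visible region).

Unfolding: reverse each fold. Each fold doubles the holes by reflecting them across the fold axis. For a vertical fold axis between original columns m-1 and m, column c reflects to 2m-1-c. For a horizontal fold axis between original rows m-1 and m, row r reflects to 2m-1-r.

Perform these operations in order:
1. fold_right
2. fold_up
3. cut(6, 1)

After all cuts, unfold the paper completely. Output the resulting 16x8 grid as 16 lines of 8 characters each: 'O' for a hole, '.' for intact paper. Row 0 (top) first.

Op 1 fold_right: fold axis v@4; visible region now rows[0,16) x cols[4,8) = 16x4
Op 2 fold_up: fold axis h@8; visible region now rows[0,8) x cols[4,8) = 8x4
Op 3 cut(6, 1): punch at orig (6,5); cuts so far [(6, 5)]; region rows[0,8) x cols[4,8) = 8x4
Unfold 1 (reflect across h@8): 2 holes -> [(6, 5), (9, 5)]
Unfold 2 (reflect across v@4): 4 holes -> [(6, 2), (6, 5), (9, 2), (9, 5)]

Answer: ........
........
........
........
........
........
..O..O..
........
........
..O..O..
........
........
........
........
........
........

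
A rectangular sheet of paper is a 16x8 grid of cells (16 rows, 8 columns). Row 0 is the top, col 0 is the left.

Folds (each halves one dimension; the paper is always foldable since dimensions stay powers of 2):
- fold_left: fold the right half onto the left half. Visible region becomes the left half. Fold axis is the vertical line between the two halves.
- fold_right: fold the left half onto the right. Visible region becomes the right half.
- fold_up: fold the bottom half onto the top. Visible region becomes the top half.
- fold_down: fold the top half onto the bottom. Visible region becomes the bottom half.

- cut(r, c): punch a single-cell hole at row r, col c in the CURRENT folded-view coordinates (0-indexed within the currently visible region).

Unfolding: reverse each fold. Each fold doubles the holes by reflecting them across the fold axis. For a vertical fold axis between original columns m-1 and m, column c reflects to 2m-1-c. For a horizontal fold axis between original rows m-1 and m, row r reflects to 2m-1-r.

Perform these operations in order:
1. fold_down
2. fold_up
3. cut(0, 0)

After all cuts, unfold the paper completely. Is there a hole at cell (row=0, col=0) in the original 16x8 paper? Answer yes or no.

Answer: yes

Derivation:
Op 1 fold_down: fold axis h@8; visible region now rows[8,16) x cols[0,8) = 8x8
Op 2 fold_up: fold axis h@12; visible region now rows[8,12) x cols[0,8) = 4x8
Op 3 cut(0, 0): punch at orig (8,0); cuts so far [(8, 0)]; region rows[8,12) x cols[0,8) = 4x8
Unfold 1 (reflect across h@12): 2 holes -> [(8, 0), (15, 0)]
Unfold 2 (reflect across h@8): 4 holes -> [(0, 0), (7, 0), (8, 0), (15, 0)]
Holes: [(0, 0), (7, 0), (8, 0), (15, 0)]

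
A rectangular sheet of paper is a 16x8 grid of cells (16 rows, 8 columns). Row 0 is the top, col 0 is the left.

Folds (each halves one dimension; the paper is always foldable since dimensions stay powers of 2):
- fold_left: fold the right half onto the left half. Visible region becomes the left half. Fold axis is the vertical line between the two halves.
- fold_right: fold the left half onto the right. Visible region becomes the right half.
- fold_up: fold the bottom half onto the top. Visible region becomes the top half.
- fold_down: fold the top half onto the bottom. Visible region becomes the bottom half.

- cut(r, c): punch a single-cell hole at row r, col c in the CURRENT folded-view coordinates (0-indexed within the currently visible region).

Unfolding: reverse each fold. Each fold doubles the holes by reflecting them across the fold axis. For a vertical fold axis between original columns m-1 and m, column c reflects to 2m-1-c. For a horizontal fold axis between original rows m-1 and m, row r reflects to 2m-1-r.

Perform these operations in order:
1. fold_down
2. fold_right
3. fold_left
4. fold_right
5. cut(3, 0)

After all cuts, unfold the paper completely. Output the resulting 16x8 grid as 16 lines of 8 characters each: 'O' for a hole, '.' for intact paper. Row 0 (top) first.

Op 1 fold_down: fold axis h@8; visible region now rows[8,16) x cols[0,8) = 8x8
Op 2 fold_right: fold axis v@4; visible region now rows[8,16) x cols[4,8) = 8x4
Op 3 fold_left: fold axis v@6; visible region now rows[8,16) x cols[4,6) = 8x2
Op 4 fold_right: fold axis v@5; visible region now rows[8,16) x cols[5,6) = 8x1
Op 5 cut(3, 0): punch at orig (11,5); cuts so far [(11, 5)]; region rows[8,16) x cols[5,6) = 8x1
Unfold 1 (reflect across v@5): 2 holes -> [(11, 4), (11, 5)]
Unfold 2 (reflect across v@6): 4 holes -> [(11, 4), (11, 5), (11, 6), (11, 7)]
Unfold 3 (reflect across v@4): 8 holes -> [(11, 0), (11, 1), (11, 2), (11, 3), (11, 4), (11, 5), (11, 6), (11, 7)]
Unfold 4 (reflect across h@8): 16 holes -> [(4, 0), (4, 1), (4, 2), (4, 3), (4, 4), (4, 5), (4, 6), (4, 7), (11, 0), (11, 1), (11, 2), (11, 3), (11, 4), (11, 5), (11, 6), (11, 7)]

Answer: ........
........
........
........
OOOOOOOO
........
........
........
........
........
........
OOOOOOOO
........
........
........
........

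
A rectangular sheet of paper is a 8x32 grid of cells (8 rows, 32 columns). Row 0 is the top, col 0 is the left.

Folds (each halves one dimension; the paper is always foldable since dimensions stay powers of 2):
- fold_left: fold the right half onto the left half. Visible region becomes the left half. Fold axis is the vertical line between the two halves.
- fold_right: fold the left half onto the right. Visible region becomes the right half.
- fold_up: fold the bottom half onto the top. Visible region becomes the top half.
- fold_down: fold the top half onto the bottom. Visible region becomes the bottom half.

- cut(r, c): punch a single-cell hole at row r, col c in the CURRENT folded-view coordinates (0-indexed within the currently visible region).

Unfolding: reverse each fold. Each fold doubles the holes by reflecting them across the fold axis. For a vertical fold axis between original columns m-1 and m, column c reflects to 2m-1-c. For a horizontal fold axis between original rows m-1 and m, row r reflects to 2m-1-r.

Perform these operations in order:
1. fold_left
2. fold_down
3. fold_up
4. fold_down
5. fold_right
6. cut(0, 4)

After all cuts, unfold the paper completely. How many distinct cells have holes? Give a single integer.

Op 1 fold_left: fold axis v@16; visible region now rows[0,8) x cols[0,16) = 8x16
Op 2 fold_down: fold axis h@4; visible region now rows[4,8) x cols[0,16) = 4x16
Op 3 fold_up: fold axis h@6; visible region now rows[4,6) x cols[0,16) = 2x16
Op 4 fold_down: fold axis h@5; visible region now rows[5,6) x cols[0,16) = 1x16
Op 5 fold_right: fold axis v@8; visible region now rows[5,6) x cols[8,16) = 1x8
Op 6 cut(0, 4): punch at orig (5,12); cuts so far [(5, 12)]; region rows[5,6) x cols[8,16) = 1x8
Unfold 1 (reflect across v@8): 2 holes -> [(5, 3), (5, 12)]
Unfold 2 (reflect across h@5): 4 holes -> [(4, 3), (4, 12), (5, 3), (5, 12)]
Unfold 3 (reflect across h@6): 8 holes -> [(4, 3), (4, 12), (5, 3), (5, 12), (6, 3), (6, 12), (7, 3), (7, 12)]
Unfold 4 (reflect across h@4): 16 holes -> [(0, 3), (0, 12), (1, 3), (1, 12), (2, 3), (2, 12), (3, 3), (3, 12), (4, 3), (4, 12), (5, 3), (5, 12), (6, 3), (6, 12), (7, 3), (7, 12)]
Unfold 5 (reflect across v@16): 32 holes -> [(0, 3), (0, 12), (0, 19), (0, 28), (1, 3), (1, 12), (1, 19), (1, 28), (2, 3), (2, 12), (2, 19), (2, 28), (3, 3), (3, 12), (3, 19), (3, 28), (4, 3), (4, 12), (4, 19), (4, 28), (5, 3), (5, 12), (5, 19), (5, 28), (6, 3), (6, 12), (6, 19), (6, 28), (7, 3), (7, 12), (7, 19), (7, 28)]

Answer: 32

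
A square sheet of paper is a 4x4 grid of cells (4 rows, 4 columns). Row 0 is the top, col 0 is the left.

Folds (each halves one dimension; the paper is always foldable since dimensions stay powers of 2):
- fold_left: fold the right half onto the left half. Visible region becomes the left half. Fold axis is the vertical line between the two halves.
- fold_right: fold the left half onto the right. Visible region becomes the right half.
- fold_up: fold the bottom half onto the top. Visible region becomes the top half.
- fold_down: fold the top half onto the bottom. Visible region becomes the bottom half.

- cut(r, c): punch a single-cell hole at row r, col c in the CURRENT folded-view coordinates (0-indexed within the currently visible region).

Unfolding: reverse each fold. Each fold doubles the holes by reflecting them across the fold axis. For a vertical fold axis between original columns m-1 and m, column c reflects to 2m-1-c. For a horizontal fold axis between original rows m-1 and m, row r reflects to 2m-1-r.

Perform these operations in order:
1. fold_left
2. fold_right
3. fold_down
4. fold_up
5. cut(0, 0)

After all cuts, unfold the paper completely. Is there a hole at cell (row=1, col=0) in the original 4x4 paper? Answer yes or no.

Answer: yes

Derivation:
Op 1 fold_left: fold axis v@2; visible region now rows[0,4) x cols[0,2) = 4x2
Op 2 fold_right: fold axis v@1; visible region now rows[0,4) x cols[1,2) = 4x1
Op 3 fold_down: fold axis h@2; visible region now rows[2,4) x cols[1,2) = 2x1
Op 4 fold_up: fold axis h@3; visible region now rows[2,3) x cols[1,2) = 1x1
Op 5 cut(0, 0): punch at orig (2,1); cuts so far [(2, 1)]; region rows[2,3) x cols[1,2) = 1x1
Unfold 1 (reflect across h@3): 2 holes -> [(2, 1), (3, 1)]
Unfold 2 (reflect across h@2): 4 holes -> [(0, 1), (1, 1), (2, 1), (3, 1)]
Unfold 3 (reflect across v@1): 8 holes -> [(0, 0), (0, 1), (1, 0), (1, 1), (2, 0), (2, 1), (3, 0), (3, 1)]
Unfold 4 (reflect across v@2): 16 holes -> [(0, 0), (0, 1), (0, 2), (0, 3), (1, 0), (1, 1), (1, 2), (1, 3), (2, 0), (2, 1), (2, 2), (2, 3), (3, 0), (3, 1), (3, 2), (3, 3)]
Holes: [(0, 0), (0, 1), (0, 2), (0, 3), (1, 0), (1, 1), (1, 2), (1, 3), (2, 0), (2, 1), (2, 2), (2, 3), (3, 0), (3, 1), (3, 2), (3, 3)]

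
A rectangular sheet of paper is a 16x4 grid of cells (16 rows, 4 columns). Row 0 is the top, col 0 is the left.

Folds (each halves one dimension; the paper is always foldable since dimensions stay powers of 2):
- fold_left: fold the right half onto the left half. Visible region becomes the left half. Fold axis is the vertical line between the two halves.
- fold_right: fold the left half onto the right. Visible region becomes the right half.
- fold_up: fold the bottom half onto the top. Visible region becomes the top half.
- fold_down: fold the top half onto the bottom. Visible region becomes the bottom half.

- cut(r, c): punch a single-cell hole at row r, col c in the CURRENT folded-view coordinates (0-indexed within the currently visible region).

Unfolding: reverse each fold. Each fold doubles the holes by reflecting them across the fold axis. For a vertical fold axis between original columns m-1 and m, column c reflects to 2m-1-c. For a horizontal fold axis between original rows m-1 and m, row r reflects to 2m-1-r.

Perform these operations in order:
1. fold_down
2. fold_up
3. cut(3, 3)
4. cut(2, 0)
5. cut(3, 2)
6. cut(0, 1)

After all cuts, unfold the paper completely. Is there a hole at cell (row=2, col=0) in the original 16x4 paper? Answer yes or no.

Answer: yes

Derivation:
Op 1 fold_down: fold axis h@8; visible region now rows[8,16) x cols[0,4) = 8x4
Op 2 fold_up: fold axis h@12; visible region now rows[8,12) x cols[0,4) = 4x4
Op 3 cut(3, 3): punch at orig (11,3); cuts so far [(11, 3)]; region rows[8,12) x cols[0,4) = 4x4
Op 4 cut(2, 0): punch at orig (10,0); cuts so far [(10, 0), (11, 3)]; region rows[8,12) x cols[0,4) = 4x4
Op 5 cut(3, 2): punch at orig (11,2); cuts so far [(10, 0), (11, 2), (11, 3)]; region rows[8,12) x cols[0,4) = 4x4
Op 6 cut(0, 1): punch at orig (8,1); cuts so far [(8, 1), (10, 0), (11, 2), (11, 3)]; region rows[8,12) x cols[0,4) = 4x4
Unfold 1 (reflect across h@12): 8 holes -> [(8, 1), (10, 0), (11, 2), (11, 3), (12, 2), (12, 3), (13, 0), (15, 1)]
Unfold 2 (reflect across h@8): 16 holes -> [(0, 1), (2, 0), (3, 2), (3, 3), (4, 2), (4, 3), (5, 0), (7, 1), (8, 1), (10, 0), (11, 2), (11, 3), (12, 2), (12, 3), (13, 0), (15, 1)]
Holes: [(0, 1), (2, 0), (3, 2), (3, 3), (4, 2), (4, 3), (5, 0), (7, 1), (8, 1), (10, 0), (11, 2), (11, 3), (12, 2), (12, 3), (13, 0), (15, 1)]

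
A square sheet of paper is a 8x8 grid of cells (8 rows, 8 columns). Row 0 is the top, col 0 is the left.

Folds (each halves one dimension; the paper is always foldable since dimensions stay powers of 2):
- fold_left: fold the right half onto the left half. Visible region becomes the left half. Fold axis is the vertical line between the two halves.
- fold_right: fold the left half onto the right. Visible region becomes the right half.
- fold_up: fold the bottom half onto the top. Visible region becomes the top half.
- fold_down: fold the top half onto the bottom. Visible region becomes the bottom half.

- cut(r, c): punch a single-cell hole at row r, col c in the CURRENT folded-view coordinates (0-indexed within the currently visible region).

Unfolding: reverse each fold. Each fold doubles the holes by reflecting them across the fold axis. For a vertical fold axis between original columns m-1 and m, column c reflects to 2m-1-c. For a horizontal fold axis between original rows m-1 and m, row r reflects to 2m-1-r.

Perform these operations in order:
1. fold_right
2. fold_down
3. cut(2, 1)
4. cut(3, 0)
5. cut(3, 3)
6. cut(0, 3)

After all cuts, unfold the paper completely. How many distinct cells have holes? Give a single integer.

Op 1 fold_right: fold axis v@4; visible region now rows[0,8) x cols[4,8) = 8x4
Op 2 fold_down: fold axis h@4; visible region now rows[4,8) x cols[4,8) = 4x4
Op 3 cut(2, 1): punch at orig (6,5); cuts so far [(6, 5)]; region rows[4,8) x cols[4,8) = 4x4
Op 4 cut(3, 0): punch at orig (7,4); cuts so far [(6, 5), (7, 4)]; region rows[4,8) x cols[4,8) = 4x4
Op 5 cut(3, 3): punch at orig (7,7); cuts so far [(6, 5), (7, 4), (7, 7)]; region rows[4,8) x cols[4,8) = 4x4
Op 6 cut(0, 3): punch at orig (4,7); cuts so far [(4, 7), (6, 5), (7, 4), (7, 7)]; region rows[4,8) x cols[4,8) = 4x4
Unfold 1 (reflect across h@4): 8 holes -> [(0, 4), (0, 7), (1, 5), (3, 7), (4, 7), (6, 5), (7, 4), (7, 7)]
Unfold 2 (reflect across v@4): 16 holes -> [(0, 0), (0, 3), (0, 4), (0, 7), (1, 2), (1, 5), (3, 0), (3, 7), (4, 0), (4, 7), (6, 2), (6, 5), (7, 0), (7, 3), (7, 4), (7, 7)]

Answer: 16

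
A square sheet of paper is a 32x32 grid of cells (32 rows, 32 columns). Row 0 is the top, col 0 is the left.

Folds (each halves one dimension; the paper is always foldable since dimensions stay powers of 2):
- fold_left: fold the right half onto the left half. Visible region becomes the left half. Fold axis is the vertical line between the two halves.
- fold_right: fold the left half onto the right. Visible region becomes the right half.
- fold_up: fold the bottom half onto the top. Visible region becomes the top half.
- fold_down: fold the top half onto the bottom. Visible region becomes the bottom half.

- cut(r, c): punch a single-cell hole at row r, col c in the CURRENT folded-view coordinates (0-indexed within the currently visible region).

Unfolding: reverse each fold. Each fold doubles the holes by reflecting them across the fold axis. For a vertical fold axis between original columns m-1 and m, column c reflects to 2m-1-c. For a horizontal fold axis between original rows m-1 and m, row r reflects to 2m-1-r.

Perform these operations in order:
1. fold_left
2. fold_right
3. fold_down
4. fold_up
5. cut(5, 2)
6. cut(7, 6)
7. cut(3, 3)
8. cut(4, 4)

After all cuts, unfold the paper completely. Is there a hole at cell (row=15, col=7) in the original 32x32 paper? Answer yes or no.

Answer: no

Derivation:
Op 1 fold_left: fold axis v@16; visible region now rows[0,32) x cols[0,16) = 32x16
Op 2 fold_right: fold axis v@8; visible region now rows[0,32) x cols[8,16) = 32x8
Op 3 fold_down: fold axis h@16; visible region now rows[16,32) x cols[8,16) = 16x8
Op 4 fold_up: fold axis h@24; visible region now rows[16,24) x cols[8,16) = 8x8
Op 5 cut(5, 2): punch at orig (21,10); cuts so far [(21, 10)]; region rows[16,24) x cols[8,16) = 8x8
Op 6 cut(7, 6): punch at orig (23,14); cuts so far [(21, 10), (23, 14)]; region rows[16,24) x cols[8,16) = 8x8
Op 7 cut(3, 3): punch at orig (19,11); cuts so far [(19, 11), (21, 10), (23, 14)]; region rows[16,24) x cols[8,16) = 8x8
Op 8 cut(4, 4): punch at orig (20,12); cuts so far [(19, 11), (20, 12), (21, 10), (23, 14)]; region rows[16,24) x cols[8,16) = 8x8
Unfold 1 (reflect across h@24): 8 holes -> [(19, 11), (20, 12), (21, 10), (23, 14), (24, 14), (26, 10), (27, 12), (28, 11)]
Unfold 2 (reflect across h@16): 16 holes -> [(3, 11), (4, 12), (5, 10), (7, 14), (8, 14), (10, 10), (11, 12), (12, 11), (19, 11), (20, 12), (21, 10), (23, 14), (24, 14), (26, 10), (27, 12), (28, 11)]
Unfold 3 (reflect across v@8): 32 holes -> [(3, 4), (3, 11), (4, 3), (4, 12), (5, 5), (5, 10), (7, 1), (7, 14), (8, 1), (8, 14), (10, 5), (10, 10), (11, 3), (11, 12), (12, 4), (12, 11), (19, 4), (19, 11), (20, 3), (20, 12), (21, 5), (21, 10), (23, 1), (23, 14), (24, 1), (24, 14), (26, 5), (26, 10), (27, 3), (27, 12), (28, 4), (28, 11)]
Unfold 4 (reflect across v@16): 64 holes -> [(3, 4), (3, 11), (3, 20), (3, 27), (4, 3), (4, 12), (4, 19), (4, 28), (5, 5), (5, 10), (5, 21), (5, 26), (7, 1), (7, 14), (7, 17), (7, 30), (8, 1), (8, 14), (8, 17), (8, 30), (10, 5), (10, 10), (10, 21), (10, 26), (11, 3), (11, 12), (11, 19), (11, 28), (12, 4), (12, 11), (12, 20), (12, 27), (19, 4), (19, 11), (19, 20), (19, 27), (20, 3), (20, 12), (20, 19), (20, 28), (21, 5), (21, 10), (21, 21), (21, 26), (23, 1), (23, 14), (23, 17), (23, 30), (24, 1), (24, 14), (24, 17), (24, 30), (26, 5), (26, 10), (26, 21), (26, 26), (27, 3), (27, 12), (27, 19), (27, 28), (28, 4), (28, 11), (28, 20), (28, 27)]
Holes: [(3, 4), (3, 11), (3, 20), (3, 27), (4, 3), (4, 12), (4, 19), (4, 28), (5, 5), (5, 10), (5, 21), (5, 26), (7, 1), (7, 14), (7, 17), (7, 30), (8, 1), (8, 14), (8, 17), (8, 30), (10, 5), (10, 10), (10, 21), (10, 26), (11, 3), (11, 12), (11, 19), (11, 28), (12, 4), (12, 11), (12, 20), (12, 27), (19, 4), (19, 11), (19, 20), (19, 27), (20, 3), (20, 12), (20, 19), (20, 28), (21, 5), (21, 10), (21, 21), (21, 26), (23, 1), (23, 14), (23, 17), (23, 30), (24, 1), (24, 14), (24, 17), (24, 30), (26, 5), (26, 10), (26, 21), (26, 26), (27, 3), (27, 12), (27, 19), (27, 28), (28, 4), (28, 11), (28, 20), (28, 27)]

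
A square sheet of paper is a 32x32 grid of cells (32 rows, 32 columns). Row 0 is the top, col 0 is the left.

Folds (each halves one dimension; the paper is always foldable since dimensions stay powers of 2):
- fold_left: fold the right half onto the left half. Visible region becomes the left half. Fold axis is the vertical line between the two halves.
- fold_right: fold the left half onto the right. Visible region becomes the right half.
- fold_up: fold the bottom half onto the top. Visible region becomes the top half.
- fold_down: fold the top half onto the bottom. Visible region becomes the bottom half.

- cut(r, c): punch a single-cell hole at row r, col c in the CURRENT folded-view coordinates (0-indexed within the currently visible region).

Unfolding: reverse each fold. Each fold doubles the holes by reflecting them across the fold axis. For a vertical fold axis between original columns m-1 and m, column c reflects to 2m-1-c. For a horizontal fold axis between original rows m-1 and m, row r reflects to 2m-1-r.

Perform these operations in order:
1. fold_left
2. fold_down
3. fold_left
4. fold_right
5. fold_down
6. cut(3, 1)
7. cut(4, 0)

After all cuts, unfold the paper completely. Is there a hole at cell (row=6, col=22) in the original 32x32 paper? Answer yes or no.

Op 1 fold_left: fold axis v@16; visible region now rows[0,32) x cols[0,16) = 32x16
Op 2 fold_down: fold axis h@16; visible region now rows[16,32) x cols[0,16) = 16x16
Op 3 fold_left: fold axis v@8; visible region now rows[16,32) x cols[0,8) = 16x8
Op 4 fold_right: fold axis v@4; visible region now rows[16,32) x cols[4,8) = 16x4
Op 5 fold_down: fold axis h@24; visible region now rows[24,32) x cols[4,8) = 8x4
Op 6 cut(3, 1): punch at orig (27,5); cuts so far [(27, 5)]; region rows[24,32) x cols[4,8) = 8x4
Op 7 cut(4, 0): punch at orig (28,4); cuts so far [(27, 5), (28, 4)]; region rows[24,32) x cols[4,8) = 8x4
Unfold 1 (reflect across h@24): 4 holes -> [(19, 4), (20, 5), (27, 5), (28, 4)]
Unfold 2 (reflect across v@4): 8 holes -> [(19, 3), (19, 4), (20, 2), (20, 5), (27, 2), (27, 5), (28, 3), (28, 4)]
Unfold 3 (reflect across v@8): 16 holes -> [(19, 3), (19, 4), (19, 11), (19, 12), (20, 2), (20, 5), (20, 10), (20, 13), (27, 2), (27, 5), (27, 10), (27, 13), (28, 3), (28, 4), (28, 11), (28, 12)]
Unfold 4 (reflect across h@16): 32 holes -> [(3, 3), (3, 4), (3, 11), (3, 12), (4, 2), (4, 5), (4, 10), (4, 13), (11, 2), (11, 5), (11, 10), (11, 13), (12, 3), (12, 4), (12, 11), (12, 12), (19, 3), (19, 4), (19, 11), (19, 12), (20, 2), (20, 5), (20, 10), (20, 13), (27, 2), (27, 5), (27, 10), (27, 13), (28, 3), (28, 4), (28, 11), (28, 12)]
Unfold 5 (reflect across v@16): 64 holes -> [(3, 3), (3, 4), (3, 11), (3, 12), (3, 19), (3, 20), (3, 27), (3, 28), (4, 2), (4, 5), (4, 10), (4, 13), (4, 18), (4, 21), (4, 26), (4, 29), (11, 2), (11, 5), (11, 10), (11, 13), (11, 18), (11, 21), (11, 26), (11, 29), (12, 3), (12, 4), (12, 11), (12, 12), (12, 19), (12, 20), (12, 27), (12, 28), (19, 3), (19, 4), (19, 11), (19, 12), (19, 19), (19, 20), (19, 27), (19, 28), (20, 2), (20, 5), (20, 10), (20, 13), (20, 18), (20, 21), (20, 26), (20, 29), (27, 2), (27, 5), (27, 10), (27, 13), (27, 18), (27, 21), (27, 26), (27, 29), (28, 3), (28, 4), (28, 11), (28, 12), (28, 19), (28, 20), (28, 27), (28, 28)]
Holes: [(3, 3), (3, 4), (3, 11), (3, 12), (3, 19), (3, 20), (3, 27), (3, 28), (4, 2), (4, 5), (4, 10), (4, 13), (4, 18), (4, 21), (4, 26), (4, 29), (11, 2), (11, 5), (11, 10), (11, 13), (11, 18), (11, 21), (11, 26), (11, 29), (12, 3), (12, 4), (12, 11), (12, 12), (12, 19), (12, 20), (12, 27), (12, 28), (19, 3), (19, 4), (19, 11), (19, 12), (19, 19), (19, 20), (19, 27), (19, 28), (20, 2), (20, 5), (20, 10), (20, 13), (20, 18), (20, 21), (20, 26), (20, 29), (27, 2), (27, 5), (27, 10), (27, 13), (27, 18), (27, 21), (27, 26), (27, 29), (28, 3), (28, 4), (28, 11), (28, 12), (28, 19), (28, 20), (28, 27), (28, 28)]

Answer: no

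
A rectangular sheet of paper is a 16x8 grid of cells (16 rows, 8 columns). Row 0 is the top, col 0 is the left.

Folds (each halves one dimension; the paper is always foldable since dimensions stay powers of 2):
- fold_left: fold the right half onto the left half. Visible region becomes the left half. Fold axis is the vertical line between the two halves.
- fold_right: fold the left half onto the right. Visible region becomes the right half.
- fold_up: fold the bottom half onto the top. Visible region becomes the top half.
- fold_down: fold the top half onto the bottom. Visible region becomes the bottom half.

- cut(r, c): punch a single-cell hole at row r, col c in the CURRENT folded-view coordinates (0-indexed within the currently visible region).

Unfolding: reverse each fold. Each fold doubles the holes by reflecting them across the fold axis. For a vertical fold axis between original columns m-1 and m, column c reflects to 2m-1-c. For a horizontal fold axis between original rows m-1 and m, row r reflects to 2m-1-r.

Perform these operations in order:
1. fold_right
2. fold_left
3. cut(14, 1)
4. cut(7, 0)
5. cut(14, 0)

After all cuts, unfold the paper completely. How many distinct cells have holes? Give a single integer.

Op 1 fold_right: fold axis v@4; visible region now rows[0,16) x cols[4,8) = 16x4
Op 2 fold_left: fold axis v@6; visible region now rows[0,16) x cols[4,6) = 16x2
Op 3 cut(14, 1): punch at orig (14,5); cuts so far [(14, 5)]; region rows[0,16) x cols[4,6) = 16x2
Op 4 cut(7, 0): punch at orig (7,4); cuts so far [(7, 4), (14, 5)]; region rows[0,16) x cols[4,6) = 16x2
Op 5 cut(14, 0): punch at orig (14,4); cuts so far [(7, 4), (14, 4), (14, 5)]; region rows[0,16) x cols[4,6) = 16x2
Unfold 1 (reflect across v@6): 6 holes -> [(7, 4), (7, 7), (14, 4), (14, 5), (14, 6), (14, 7)]
Unfold 2 (reflect across v@4): 12 holes -> [(7, 0), (7, 3), (7, 4), (7, 7), (14, 0), (14, 1), (14, 2), (14, 3), (14, 4), (14, 5), (14, 6), (14, 7)]

Answer: 12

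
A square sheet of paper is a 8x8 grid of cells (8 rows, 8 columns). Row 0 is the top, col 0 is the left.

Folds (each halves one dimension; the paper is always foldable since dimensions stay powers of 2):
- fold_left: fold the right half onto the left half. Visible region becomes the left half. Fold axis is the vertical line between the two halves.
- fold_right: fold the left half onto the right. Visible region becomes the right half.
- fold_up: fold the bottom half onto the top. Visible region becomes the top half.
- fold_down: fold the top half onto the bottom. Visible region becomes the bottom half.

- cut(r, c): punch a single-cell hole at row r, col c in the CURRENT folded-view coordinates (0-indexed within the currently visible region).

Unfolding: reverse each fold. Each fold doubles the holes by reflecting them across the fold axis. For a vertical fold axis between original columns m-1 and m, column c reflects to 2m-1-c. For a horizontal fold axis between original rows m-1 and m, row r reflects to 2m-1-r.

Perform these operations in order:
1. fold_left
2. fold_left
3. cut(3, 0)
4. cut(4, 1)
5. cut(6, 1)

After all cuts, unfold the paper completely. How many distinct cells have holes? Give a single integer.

Op 1 fold_left: fold axis v@4; visible region now rows[0,8) x cols[0,4) = 8x4
Op 2 fold_left: fold axis v@2; visible region now rows[0,8) x cols[0,2) = 8x2
Op 3 cut(3, 0): punch at orig (3,0); cuts so far [(3, 0)]; region rows[0,8) x cols[0,2) = 8x2
Op 4 cut(4, 1): punch at orig (4,1); cuts so far [(3, 0), (4, 1)]; region rows[0,8) x cols[0,2) = 8x2
Op 5 cut(6, 1): punch at orig (6,1); cuts so far [(3, 0), (4, 1), (6, 1)]; region rows[0,8) x cols[0,2) = 8x2
Unfold 1 (reflect across v@2): 6 holes -> [(3, 0), (3, 3), (4, 1), (4, 2), (6, 1), (6, 2)]
Unfold 2 (reflect across v@4): 12 holes -> [(3, 0), (3, 3), (3, 4), (3, 7), (4, 1), (4, 2), (4, 5), (4, 6), (6, 1), (6, 2), (6, 5), (6, 6)]

Answer: 12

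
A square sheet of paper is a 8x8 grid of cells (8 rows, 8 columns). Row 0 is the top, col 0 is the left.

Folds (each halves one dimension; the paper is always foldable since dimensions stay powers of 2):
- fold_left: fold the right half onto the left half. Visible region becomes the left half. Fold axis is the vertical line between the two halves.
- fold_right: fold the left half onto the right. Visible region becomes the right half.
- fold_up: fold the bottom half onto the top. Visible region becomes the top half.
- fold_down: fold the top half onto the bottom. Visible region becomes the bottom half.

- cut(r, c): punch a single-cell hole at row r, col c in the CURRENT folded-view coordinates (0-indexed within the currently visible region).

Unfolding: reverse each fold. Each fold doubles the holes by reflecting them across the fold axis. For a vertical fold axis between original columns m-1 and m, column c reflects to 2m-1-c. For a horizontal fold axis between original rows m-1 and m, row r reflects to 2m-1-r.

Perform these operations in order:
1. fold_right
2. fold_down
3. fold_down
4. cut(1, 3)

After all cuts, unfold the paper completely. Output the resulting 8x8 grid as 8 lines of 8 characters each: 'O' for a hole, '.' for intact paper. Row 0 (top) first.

Op 1 fold_right: fold axis v@4; visible region now rows[0,8) x cols[4,8) = 8x4
Op 2 fold_down: fold axis h@4; visible region now rows[4,8) x cols[4,8) = 4x4
Op 3 fold_down: fold axis h@6; visible region now rows[6,8) x cols[4,8) = 2x4
Op 4 cut(1, 3): punch at orig (7,7); cuts so far [(7, 7)]; region rows[6,8) x cols[4,8) = 2x4
Unfold 1 (reflect across h@6): 2 holes -> [(4, 7), (7, 7)]
Unfold 2 (reflect across h@4): 4 holes -> [(0, 7), (3, 7), (4, 7), (7, 7)]
Unfold 3 (reflect across v@4): 8 holes -> [(0, 0), (0, 7), (3, 0), (3, 7), (4, 0), (4, 7), (7, 0), (7, 7)]

Answer: O......O
........
........
O......O
O......O
........
........
O......O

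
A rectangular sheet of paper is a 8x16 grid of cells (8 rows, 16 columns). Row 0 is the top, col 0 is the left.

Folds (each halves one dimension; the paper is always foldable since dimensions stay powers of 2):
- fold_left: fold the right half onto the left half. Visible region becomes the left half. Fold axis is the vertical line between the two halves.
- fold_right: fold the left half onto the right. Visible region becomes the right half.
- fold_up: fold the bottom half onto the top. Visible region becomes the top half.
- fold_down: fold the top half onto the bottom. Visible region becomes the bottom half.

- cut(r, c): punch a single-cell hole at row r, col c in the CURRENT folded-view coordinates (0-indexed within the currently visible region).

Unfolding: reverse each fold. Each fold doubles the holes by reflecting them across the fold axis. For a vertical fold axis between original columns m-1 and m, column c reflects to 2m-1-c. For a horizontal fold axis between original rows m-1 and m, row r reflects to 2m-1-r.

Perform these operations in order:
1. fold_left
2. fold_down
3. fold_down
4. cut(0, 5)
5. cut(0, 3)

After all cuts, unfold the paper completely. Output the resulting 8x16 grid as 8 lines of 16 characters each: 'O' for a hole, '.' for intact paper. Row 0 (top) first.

Op 1 fold_left: fold axis v@8; visible region now rows[0,8) x cols[0,8) = 8x8
Op 2 fold_down: fold axis h@4; visible region now rows[4,8) x cols[0,8) = 4x8
Op 3 fold_down: fold axis h@6; visible region now rows[6,8) x cols[0,8) = 2x8
Op 4 cut(0, 5): punch at orig (6,5); cuts so far [(6, 5)]; region rows[6,8) x cols[0,8) = 2x8
Op 5 cut(0, 3): punch at orig (6,3); cuts so far [(6, 3), (6, 5)]; region rows[6,8) x cols[0,8) = 2x8
Unfold 1 (reflect across h@6): 4 holes -> [(5, 3), (5, 5), (6, 3), (6, 5)]
Unfold 2 (reflect across h@4): 8 holes -> [(1, 3), (1, 5), (2, 3), (2, 5), (5, 3), (5, 5), (6, 3), (6, 5)]
Unfold 3 (reflect across v@8): 16 holes -> [(1, 3), (1, 5), (1, 10), (1, 12), (2, 3), (2, 5), (2, 10), (2, 12), (5, 3), (5, 5), (5, 10), (5, 12), (6, 3), (6, 5), (6, 10), (6, 12)]

Answer: ................
...O.O....O.O...
...O.O....O.O...
................
................
...O.O....O.O...
...O.O....O.O...
................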